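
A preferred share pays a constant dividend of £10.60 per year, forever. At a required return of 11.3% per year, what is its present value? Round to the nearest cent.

£93.81

Level perpetuity: PV = C / r = £10.60 / 0.113 = £93.81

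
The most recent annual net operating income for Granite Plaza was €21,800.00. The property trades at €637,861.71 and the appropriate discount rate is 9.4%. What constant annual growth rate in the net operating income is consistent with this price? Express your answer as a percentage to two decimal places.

5.78%

P = D₀(1+g)/(r−g) ⇒ P(r−g) = D₀(1+g) ⇒ g(P+D₀) = P·r − D₀
g = (P·r − D₀)/(P + D₀) = (€637,861.71×0.094 − €21,800.00) / (€637,861.71 + €21,800.00) = 0.057846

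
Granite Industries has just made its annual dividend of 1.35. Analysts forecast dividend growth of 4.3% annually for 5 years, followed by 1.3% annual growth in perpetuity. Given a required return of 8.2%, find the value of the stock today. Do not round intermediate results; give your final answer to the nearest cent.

22.55

D_1 = 1.40805
D_2 = 1.46860
D_3 = 1.53175
D_4 = 1.59761
D_5 = 1.66631
Terminal value at year 5: TV = D_5×(1+g_2)/(r−g_2) = 1.68797/0.069 = 24.46334
P_0 = D_1/(1+r)^1 + D_2/(1+r)^2 + D_3/(1+r)^3 + D_4/(1+r)^4 + D_5/(1+r)^5 + TV/(1+r)^5
    = 1.30134 + 1.25443 + 1.20922 + 1.16563 + 1.12362 + 16.49603 = 22.55027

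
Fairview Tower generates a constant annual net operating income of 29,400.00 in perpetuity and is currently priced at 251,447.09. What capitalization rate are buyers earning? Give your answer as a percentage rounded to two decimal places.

P = C/r ⇒ r = C/P = 29,400.00/251,447.09 = 0.116923

11.69%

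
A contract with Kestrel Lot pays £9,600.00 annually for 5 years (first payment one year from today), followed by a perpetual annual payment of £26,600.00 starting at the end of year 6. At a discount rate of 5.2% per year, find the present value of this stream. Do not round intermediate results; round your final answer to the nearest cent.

£438342.50

PV of 5-year annuity: £9,600.00 × [1 − (1+0.052)^−5] / 0.052 = 41334.19115
Perpetuity value at year 5: £26,600.00 / 0.052 = 511538.46154
PV of perpetuity: 511538.46154 / (1+0.052)^5 = 397008.30688
Total PV = 41334.19115 + 397008.30688 = 438342.49804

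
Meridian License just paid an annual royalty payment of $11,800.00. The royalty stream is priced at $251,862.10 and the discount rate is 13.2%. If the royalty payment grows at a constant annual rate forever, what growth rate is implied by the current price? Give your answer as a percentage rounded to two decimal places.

P = D₀(1+g)/(r−g) ⇒ P(r−g) = D₀(1+g) ⇒ g(P+D₀) = P·r − D₀
g = (P·r − D₀)/(P + D₀) = ($251,862.10×0.132 − $11,800.00) / ($251,862.10 + $11,800.00) = 0.081338

8.13%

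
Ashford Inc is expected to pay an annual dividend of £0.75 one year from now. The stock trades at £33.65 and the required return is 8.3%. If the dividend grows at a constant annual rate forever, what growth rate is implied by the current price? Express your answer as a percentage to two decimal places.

6.07%

P = D₁/(r−g) ⇒ g = r − D₁/P = 0.083 − £0.75/£33.65 = 0.060712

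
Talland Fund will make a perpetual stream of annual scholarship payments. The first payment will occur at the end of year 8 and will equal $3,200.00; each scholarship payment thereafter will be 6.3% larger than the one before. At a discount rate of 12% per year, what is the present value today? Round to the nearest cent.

Value at end of year 7: C₁ / (r − g) = $3,200.00 / (0.12 − 0.063) = $56,140.3509
Discount to today: PV = $56,140.3509 / (1 + 0.12)^7 = $56,140.3509 / 2.210681 = $25,395.04

$25395.04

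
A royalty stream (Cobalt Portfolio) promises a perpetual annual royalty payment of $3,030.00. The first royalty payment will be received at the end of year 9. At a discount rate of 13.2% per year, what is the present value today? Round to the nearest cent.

Value at end of year 8: C / r = $3,030.00 / 0.132 = $22,954.5455
Discount to today: PV = $22,954.5455 / (1 + 0.132)^8 = $22,954.5455 / 2.696320 = $8,513.29

$8513.29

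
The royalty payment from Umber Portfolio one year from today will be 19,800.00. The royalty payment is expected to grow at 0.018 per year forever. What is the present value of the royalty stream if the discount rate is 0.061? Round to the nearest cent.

460465.12

Growing perpetuity: P = D₁ / (r − g) = 19,800.0000 / (0.061 − 0.018) = 460,465.12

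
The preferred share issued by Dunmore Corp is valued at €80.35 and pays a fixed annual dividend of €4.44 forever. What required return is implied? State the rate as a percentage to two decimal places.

5.53%

P = C/r ⇒ r = C/P = €4.44/€80.35 = 0.055258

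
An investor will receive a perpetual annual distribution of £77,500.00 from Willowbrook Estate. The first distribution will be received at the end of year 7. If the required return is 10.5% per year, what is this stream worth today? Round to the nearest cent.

£405451.34

Value at end of year 6: C / r = £77,500.00 / 0.105 = £738,095.2381
Discount to today: PV = £738,095.2381 / (1 + 0.105)^6 = £738,095.2381 / 1.820429 = £405,451.34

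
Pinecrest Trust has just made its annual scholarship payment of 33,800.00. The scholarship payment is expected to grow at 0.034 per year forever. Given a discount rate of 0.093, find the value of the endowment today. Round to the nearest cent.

592359.32

D₁ = D₀ × (1 + g) = 33,800.00 × 1.034 = 34,949.2000
Growing perpetuity: P = D₁ / (r − g) = 34,949.2000 / (0.093 − 0.034) = 592,359.32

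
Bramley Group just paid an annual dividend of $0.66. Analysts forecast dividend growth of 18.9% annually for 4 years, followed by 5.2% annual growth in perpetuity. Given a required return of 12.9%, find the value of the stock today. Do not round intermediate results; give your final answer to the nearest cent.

$14.10

D_1 = 0.78474
D_2 = 0.93306
D_3 = 1.10940
D_4 = 1.31908
Terminal value at year 4: TV = D_4×(1+g_2)/(r−g_2) = 1.38767/0.077 = 18.02173
P_0 = D_1/(1+r)^1 + D_2/(1+r)^2 + D_3/(1+r)^3 + D_4/(1+r)^4 + TV/(1+r)^4
    = 0.69508 + 0.73201 + 0.77092 + 0.81189 + 11.09227 = 14.10217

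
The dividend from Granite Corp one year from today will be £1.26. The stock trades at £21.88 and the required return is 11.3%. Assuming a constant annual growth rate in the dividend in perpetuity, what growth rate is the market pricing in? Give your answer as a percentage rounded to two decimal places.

P = D₁/(r−g) ⇒ g = r − D₁/P = 0.113 − £1.26/£21.88 = 0.055413

5.54%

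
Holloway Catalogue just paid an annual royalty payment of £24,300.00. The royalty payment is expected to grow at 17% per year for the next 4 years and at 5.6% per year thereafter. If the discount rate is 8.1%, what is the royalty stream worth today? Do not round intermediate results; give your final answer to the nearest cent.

£1527467.97

D_1 = 28431.00000
D_2 = 33264.27000
D_3 = 38919.19590
D_4 = 45535.45920
Terminal value at year 4: TV = D_4×(1+g_2)/(r−g_2) = 48085.44492/0.025 = 1923417.79673
P_0 = D_1/(1+r)^1 + D_2/(1+r)^2 + D_3/(1+r)^3 + D_4/(1+r)^4 + TV/(1+r)^4
    = 26300.64755 + 28466.01076 + 30809.65087 + 33346.24562 + 1408545.41505 = 1527467.96985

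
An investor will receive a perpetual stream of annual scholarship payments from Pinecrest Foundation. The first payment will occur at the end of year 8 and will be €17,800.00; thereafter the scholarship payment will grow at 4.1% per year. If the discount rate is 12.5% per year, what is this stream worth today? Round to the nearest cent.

€92912.27

Value at end of year 7: C₁ / (r − g) = €17,800.00 / (0.125 − 0.041) = €211,904.7619
Discount to today: PV = €211,904.7619 / (1 + 0.125)^7 = €211,904.7619 / 2.280697 = €92,912.27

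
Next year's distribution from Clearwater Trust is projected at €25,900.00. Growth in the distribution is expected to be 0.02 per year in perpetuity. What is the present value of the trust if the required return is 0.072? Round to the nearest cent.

€498076.92

Growing perpetuity: P = D₁ / (r − g) = €25,900.0000 / (0.072 − 0.02) = €498,076.92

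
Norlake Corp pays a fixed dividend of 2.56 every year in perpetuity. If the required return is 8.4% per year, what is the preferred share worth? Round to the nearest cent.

Level perpetuity: PV = C / r = 2.56 / 0.084 = 30.48

30.48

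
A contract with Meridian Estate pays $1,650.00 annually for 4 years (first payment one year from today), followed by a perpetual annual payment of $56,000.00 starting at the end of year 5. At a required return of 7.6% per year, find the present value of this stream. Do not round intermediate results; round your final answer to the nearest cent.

PV of 4-year annuity: $1,650.00 × [1 − (1+0.076)^−4] / 0.076 = 5514.02291
Perpetuity value at year 4: $56,000.00 / 0.076 = 736842.10526
PV of perpetuity: 736842.10526 / (1+0.076)^4 = 549699.50945
Total PV = 5514.02291 + 549699.50945 = 555213.53236

$555213.53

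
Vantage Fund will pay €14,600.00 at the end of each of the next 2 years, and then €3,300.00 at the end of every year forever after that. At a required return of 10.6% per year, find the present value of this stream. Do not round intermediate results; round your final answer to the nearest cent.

€50586.87

PV of 2-year annuity: €14,600.00 × [1 − (1+0.106)^−2] / 0.106 = 25136.27787
Perpetuity value at year 2: €3,300.00 / 0.106 = 31132.07547
PV of perpetuity: 31132.07547 / (1+0.106)^2 = 25450.58801
Total PV = 25136.27787 + 25450.58801 = 50586.86588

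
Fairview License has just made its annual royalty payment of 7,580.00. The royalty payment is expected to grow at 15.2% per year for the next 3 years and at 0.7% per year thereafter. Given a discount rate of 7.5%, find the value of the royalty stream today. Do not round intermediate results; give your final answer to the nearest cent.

D_1 = 8732.16000
D_2 = 10059.44832
D_3 = 11588.48446
Terminal value at year 3: TV = D_3×(1+g_2)/(r−g_2) = 11669.60386/0.068 = 171611.82141
P_0 = D_1/(1+r)^1 + D_2/(1+r)^2 + D_3/(1+r)^3 + TV/(1+r)^3
    = 8122.93953 + 8704.76869 + 9328.27305 + 138140.74950 = 164296.73078

164296.73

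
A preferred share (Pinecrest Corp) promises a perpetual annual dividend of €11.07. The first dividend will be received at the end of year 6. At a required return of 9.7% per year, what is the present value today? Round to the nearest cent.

Value at end of year 5: C / r = €11.07 / 0.097 = €114.1237
Discount to today: PV = €114.1237 / (1 + 0.097)^5 = €114.1237 / 1.588668 = €71.84

€71.84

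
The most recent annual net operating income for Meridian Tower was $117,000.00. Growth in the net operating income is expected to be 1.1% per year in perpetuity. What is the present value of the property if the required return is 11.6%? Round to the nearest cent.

D₁ = D₀ × (1 + g) = $117,000.00 × 1.011 = $118,287.0000
Growing perpetuity: P = D₁ / (r − g) = $118,287.0000 / (0.116 − 0.011) = $1,126,542.86

$1126542.86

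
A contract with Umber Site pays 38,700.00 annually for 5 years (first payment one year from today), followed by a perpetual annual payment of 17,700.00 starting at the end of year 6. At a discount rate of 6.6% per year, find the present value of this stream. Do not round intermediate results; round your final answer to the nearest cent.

355216.06

PV of 5-year annuity: 38,700.00 × [1 − (1+0.066)^−5] / 0.066 = 160391.68243
Perpetuity value at year 5: 17,700.00 / 0.066 = 268181.81818
PV of perpetuity: 268181.81818 / (1+0.066)^5 = 194824.38203
Total PV = 160391.68243 + 194824.38203 = 355216.06446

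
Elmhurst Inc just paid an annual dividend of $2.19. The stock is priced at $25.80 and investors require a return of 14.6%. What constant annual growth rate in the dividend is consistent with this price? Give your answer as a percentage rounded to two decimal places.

5.63%

P = D₀(1+g)/(r−g) ⇒ P(r−g) = D₀(1+g) ⇒ g(P+D₀) = P·r − D₀
g = (P·r − D₀)/(P + D₀) = ($25.80×0.146 − $2.19) / ($25.80 + $2.19) = 0.056334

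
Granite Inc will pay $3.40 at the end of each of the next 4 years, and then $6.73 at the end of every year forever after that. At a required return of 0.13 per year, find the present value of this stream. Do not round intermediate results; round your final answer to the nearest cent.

PV of 4-year annuity: $3.40 × [1 − (1+0.13)^−4] / 0.13 = 10.11320
Perpetuity value at year 4: $6.73 / 0.13 = 51.76923
PV of perpetuity: 51.76923 / (1+0.13)^4 = 31.75104
Total PV = 10.11320 + 31.75104 = 41.86424

$41.86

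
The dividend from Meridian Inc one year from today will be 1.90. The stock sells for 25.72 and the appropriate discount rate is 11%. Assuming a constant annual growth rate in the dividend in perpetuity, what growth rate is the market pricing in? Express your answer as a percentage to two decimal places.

3.61%

P = D₁/(r−g) ⇒ g = r − D₁/P = 0.11 − 1.90/25.72 = 0.036128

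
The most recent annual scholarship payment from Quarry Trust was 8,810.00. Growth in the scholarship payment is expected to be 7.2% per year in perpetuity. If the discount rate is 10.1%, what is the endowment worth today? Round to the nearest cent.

D₁ = D₀ × (1 + g) = 8,810.00 × 1.072 = 9,444.3200
Growing perpetuity: P = D₁ / (r − g) = 9,444.3200 / (0.101 − 0.072) = 325,666.21

325666.21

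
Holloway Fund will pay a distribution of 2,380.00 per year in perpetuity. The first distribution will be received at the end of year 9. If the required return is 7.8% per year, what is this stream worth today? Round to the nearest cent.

Value at end of year 8: C / r = 2,380.00 / 0.078 = 30,512.8205
Discount to today: PV = 30,512.8205 / (1 + 0.078)^8 = 30,512.8205 / 1.823686 = 16,731.40

16731.40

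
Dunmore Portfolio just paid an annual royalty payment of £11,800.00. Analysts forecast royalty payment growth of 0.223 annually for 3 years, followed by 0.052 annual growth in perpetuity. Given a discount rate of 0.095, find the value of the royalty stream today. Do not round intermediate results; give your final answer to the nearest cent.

£446562.42

D_1 = 14431.40000
D_2 = 17649.60220
D_3 = 21585.46349
Terminal value at year 3: TV = D_3×(1+g_2)/(r−g_2) = 22707.90759/0.043 = 528090.87424
P_0 = D_1/(1+r)^1 + D_2/(1+r)^2 + D_3/(1+r)^3 + TV/(1+r)^3
    = 13179.36073 + 14719.96180 + 16440.65140 + 402222.44823 = 446562.42217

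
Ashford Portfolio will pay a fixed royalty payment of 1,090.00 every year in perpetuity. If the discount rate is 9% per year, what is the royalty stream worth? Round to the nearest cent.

12111.11

Level perpetuity: PV = C / r = 1,090.00 / 0.09 = 12,111.11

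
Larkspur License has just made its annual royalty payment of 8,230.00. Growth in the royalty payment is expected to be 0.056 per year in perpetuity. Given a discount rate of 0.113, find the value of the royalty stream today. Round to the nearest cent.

D₁ = D₀ × (1 + g) = 8,230.00 × 1.056 = 8,690.8800
Growing perpetuity: P = D₁ / (r − g) = 8,690.8800 / (0.113 − 0.056) = 152,471.58

152471.58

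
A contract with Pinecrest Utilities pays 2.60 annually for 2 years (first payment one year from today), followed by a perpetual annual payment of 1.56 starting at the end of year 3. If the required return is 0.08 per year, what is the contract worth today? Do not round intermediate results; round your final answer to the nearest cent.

21.35

PV of 2-year annuity: 2.60 × [1 − (1+0.08)^−2] / 0.08 = 4.63649
Perpetuity value at year 2: 1.56 / 0.08 = 19.50000
PV of perpetuity: 19.50000 / (1+0.08)^2 = 16.71811
Total PV = 4.63649 + 16.71811 = 21.35460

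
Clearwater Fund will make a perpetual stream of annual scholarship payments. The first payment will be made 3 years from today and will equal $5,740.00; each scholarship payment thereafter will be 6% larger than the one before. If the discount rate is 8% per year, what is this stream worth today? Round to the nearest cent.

$246056.24

Value at end of year 2: C₁ / (r − g) = $5,740.00 / (0.08 − 0.06) = $287,000.0000
Discount to today: PV = $287,000.0000 / (1 + 0.08)^2 = $287,000.0000 / 1.166400 = $246,056.24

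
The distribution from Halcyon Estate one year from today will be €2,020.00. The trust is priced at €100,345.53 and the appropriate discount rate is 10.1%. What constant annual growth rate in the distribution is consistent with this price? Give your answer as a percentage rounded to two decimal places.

8.09%

P = D₁/(r−g) ⇒ g = r − D₁/P = 0.101 − €2,020.00/€100,345.53 = 0.080870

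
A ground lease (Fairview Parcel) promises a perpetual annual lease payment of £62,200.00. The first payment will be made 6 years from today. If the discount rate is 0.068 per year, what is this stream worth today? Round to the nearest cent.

Value at end of year 5: C / r = £62,200.00 / 0.068 = £914,705.8824
Discount to today: PV = £914,705.8824 / (1 + 0.068)^5 = £914,705.8824 / 1.389493 = £658,302.05

£658302.05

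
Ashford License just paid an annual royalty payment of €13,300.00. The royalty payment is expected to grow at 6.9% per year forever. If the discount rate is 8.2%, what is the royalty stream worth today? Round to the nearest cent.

D₁ = D₀ × (1 + g) = €13,300.00 × 1.069 = €14,217.7000
Growing perpetuity: P = D₁ / (r − g) = €14,217.7000 / (0.082 − 0.069) = €1,093,669.23

€1093669.23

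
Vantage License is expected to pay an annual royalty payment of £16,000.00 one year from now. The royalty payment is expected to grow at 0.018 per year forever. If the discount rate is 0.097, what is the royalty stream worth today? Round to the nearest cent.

£202531.65

Growing perpetuity: P = D₁ / (r − g) = £16,000.0000 / (0.097 − 0.018) = £202,531.65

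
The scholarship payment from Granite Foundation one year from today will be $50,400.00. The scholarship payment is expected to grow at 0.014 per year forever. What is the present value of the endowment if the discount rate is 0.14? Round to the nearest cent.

Growing perpetuity: P = D₁ / (r − g) = $50,400.0000 / (0.14 − 0.014) = $400,000.00

$400000.00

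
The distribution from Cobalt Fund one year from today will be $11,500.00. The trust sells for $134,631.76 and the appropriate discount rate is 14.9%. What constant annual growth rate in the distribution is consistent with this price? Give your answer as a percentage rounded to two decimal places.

P = D₁/(r−g) ⇒ g = r − D₁/P = 0.149 − $11,500.00/$134,631.76 = 0.063582

6.36%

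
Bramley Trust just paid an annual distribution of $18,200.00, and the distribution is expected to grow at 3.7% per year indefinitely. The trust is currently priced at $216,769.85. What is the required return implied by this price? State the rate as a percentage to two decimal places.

12.41%

D₁ = $18,200.00 × 1.037 = $18,873.4000
P = D₁/(r − g) ⇒ r = D₁/P + g = $18,873.4000/$216,769.85 + 0.037 = 0.087067 + 0.037 = 0.124067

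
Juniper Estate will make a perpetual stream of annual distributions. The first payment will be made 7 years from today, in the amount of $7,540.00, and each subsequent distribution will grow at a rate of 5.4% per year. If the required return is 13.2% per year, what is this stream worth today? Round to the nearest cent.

$45940.76

Value at end of year 6: C₁ / (r − g) = $7,540.00 / (0.132 − 0.054) = $96,666.6667
Discount to today: PV = $96,666.6667 / (1 + 0.132)^6 = $96,666.6667 / 2.104159 = $45,940.76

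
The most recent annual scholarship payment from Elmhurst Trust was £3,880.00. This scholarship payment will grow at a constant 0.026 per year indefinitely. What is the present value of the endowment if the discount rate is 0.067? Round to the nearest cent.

£97094.63

D₁ = D₀ × (1 + g) = £3,880.00 × 1.026 = £3,980.8800
Growing perpetuity: P = D₁ / (r − g) = £3,980.8800 / (0.067 − 0.026) = £97,094.63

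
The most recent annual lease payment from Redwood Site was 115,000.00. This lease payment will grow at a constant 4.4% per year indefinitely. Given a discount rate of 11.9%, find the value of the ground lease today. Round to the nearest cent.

1600800.00

D₁ = D₀ × (1 + g) = 115,000.00 × 1.044 = 120,060.0000
Growing perpetuity: P = D₁ / (r − g) = 120,060.0000 / (0.119 − 0.044) = 1,600,800.00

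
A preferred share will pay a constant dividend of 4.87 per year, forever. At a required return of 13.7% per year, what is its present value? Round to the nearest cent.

35.55

Level perpetuity: PV = C / r = 4.87 / 0.137 = 35.55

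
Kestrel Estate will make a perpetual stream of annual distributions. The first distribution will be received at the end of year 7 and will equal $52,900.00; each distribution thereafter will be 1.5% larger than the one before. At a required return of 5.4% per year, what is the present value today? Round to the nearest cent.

Value at end of year 6: C₁ / (r − g) = $52,900.00 / (0.054 − 0.015) = $1,356,410.2564
Discount to today: PV = $1,356,410.2564 / (1 + 0.054)^6 = $1,356,410.2564 / 1.371020 = $989,344.17

$989344.17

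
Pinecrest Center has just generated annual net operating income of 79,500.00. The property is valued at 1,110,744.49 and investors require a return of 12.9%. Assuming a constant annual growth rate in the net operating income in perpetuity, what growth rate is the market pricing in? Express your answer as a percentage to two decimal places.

P = D₀(1+g)/(r−g) ⇒ P(r−g) = D₀(1+g) ⇒ g(P+D₀) = P·r − D₀
g = (P·r − D₀)/(P + D₀) = (1,110,744.49×0.129 − 79,500.00) / (1,110,744.49 + 79,500.00) = 0.053591

5.36%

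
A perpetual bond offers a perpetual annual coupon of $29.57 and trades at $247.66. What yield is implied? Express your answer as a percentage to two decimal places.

P = C/r ⇒ r = C/P = $29.57/$247.66 = 0.119398

11.94%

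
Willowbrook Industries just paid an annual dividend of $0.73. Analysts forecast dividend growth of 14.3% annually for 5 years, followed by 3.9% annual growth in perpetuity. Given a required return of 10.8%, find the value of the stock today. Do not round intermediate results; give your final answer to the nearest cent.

$16.85

D_1 = 0.83439
D_2 = 0.95371
D_3 = 1.09009
D_4 = 1.24597
D_5 = 1.42414
Terminal value at year 5: TV = D_5×(1+g_2)/(r−g_2) = 1.47969/0.069 = 21.44472
P_0 = D_1/(1+r)^1 + D_2/(1+r)^2 + D_3/(1+r)^3 + D_4/(1+r)^4 + D_5/(1+r)^5 + TV/(1+r)^5
    = 0.75306 + 0.77685 + 0.80139 + 0.82670 + 0.85282 + 12.84167 = 16.85249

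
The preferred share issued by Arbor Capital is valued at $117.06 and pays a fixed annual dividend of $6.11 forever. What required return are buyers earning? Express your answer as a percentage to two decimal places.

5.22%

P = C/r ⇒ r = C/P = $6.11/$117.06 = 0.052195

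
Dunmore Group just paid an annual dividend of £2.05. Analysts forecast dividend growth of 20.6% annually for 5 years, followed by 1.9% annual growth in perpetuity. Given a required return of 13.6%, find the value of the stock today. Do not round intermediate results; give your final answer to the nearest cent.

£36.38

D_1 = 2.47230
D_2 = 2.98159
D_3 = 3.59580
D_4 = 4.33654
D_5 = 5.22986
Terminal value at year 5: TV = D_5×(1+g_2)/(r−g_2) = 5.32923/0.117 = 45.54899
P_0 = D_1/(1+r)^1 + D_2/(1+r)^2 + D_3/(1+r)^3 + D_4/(1+r)^4 + D_5/(1+r)^5 + TV/(1+r)^5
    = 2.17632 + 2.31042 + 2.45279 + 2.60393 + 2.76439 + 24.07615 = 36.38401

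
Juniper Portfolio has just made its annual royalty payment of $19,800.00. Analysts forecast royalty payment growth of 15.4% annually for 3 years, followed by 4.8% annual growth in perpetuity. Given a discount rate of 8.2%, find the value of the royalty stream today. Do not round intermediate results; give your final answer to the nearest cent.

$808090.52

D_1 = 22849.20000
D_2 = 26367.97680
D_3 = 30428.64523
Terminal value at year 3: TV = D_3×(1+g_2)/(r−g_2) = 31889.22020/0.034 = 937918.24112
P_0 = D_1/(1+r)^1 + D_2/(1+r)^2 + D_3/(1+r)^3 + TV/(1+r)^3
    = 21117.56007 + 22522.79513 + 24021.53935 + 740428.62460 = 808090.51915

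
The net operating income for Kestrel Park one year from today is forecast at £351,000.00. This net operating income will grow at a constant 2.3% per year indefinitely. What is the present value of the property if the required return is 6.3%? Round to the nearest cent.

Growing perpetuity: P = D₁ / (r − g) = £351,000.0000 / (0.063 − 0.023) = £8,775,000.00

£8775000.00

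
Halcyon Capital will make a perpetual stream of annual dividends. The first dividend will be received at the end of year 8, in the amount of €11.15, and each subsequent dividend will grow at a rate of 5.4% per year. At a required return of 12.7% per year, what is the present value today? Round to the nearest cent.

€66.14

Value at end of year 7: C₁ / (r − g) = €11.15 / (0.127 − 0.054) = €152.7397
Discount to today: PV = €152.7397 / (1 + 0.127)^7 = €152.7397 / 2.309231 = €66.14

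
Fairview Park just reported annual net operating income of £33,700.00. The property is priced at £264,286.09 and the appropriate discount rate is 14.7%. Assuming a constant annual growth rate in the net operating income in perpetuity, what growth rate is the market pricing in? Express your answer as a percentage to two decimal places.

1.73%

P = D₀(1+g)/(r−g) ⇒ P(r−g) = D₀(1+g) ⇒ g(P+D₀) = P·r − D₀
g = (P·r − D₀)/(P + D₀) = (£264,286.09×0.147 − £33,700.00) / (£264,286.09 + £33,700.00) = 0.017283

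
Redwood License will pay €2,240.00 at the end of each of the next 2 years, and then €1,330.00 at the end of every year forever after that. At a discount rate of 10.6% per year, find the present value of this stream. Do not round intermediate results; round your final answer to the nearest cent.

PV of 2-year annuity: €2,240.00 × [1 − (1+0.106)^−2] / 0.106 = 3856.52482
Perpetuity value at year 2: €1,330.00 / 0.106 = 12547.16981
PV of perpetuity: 12547.16981 / (1+0.106)^2 = 10257.35820
Total PV = 3856.52482 + 10257.35820 = 14113.88302

€14113.88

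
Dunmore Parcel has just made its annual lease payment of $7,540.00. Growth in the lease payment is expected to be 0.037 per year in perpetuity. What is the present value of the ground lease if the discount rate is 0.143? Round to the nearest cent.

$73763.96

D₁ = D₀ × (1 + g) = $7,540.00 × 1.037 = $7,818.9800
Growing perpetuity: P = D₁ / (r − g) = $7,818.9800 / (0.143 − 0.037) = $73,763.96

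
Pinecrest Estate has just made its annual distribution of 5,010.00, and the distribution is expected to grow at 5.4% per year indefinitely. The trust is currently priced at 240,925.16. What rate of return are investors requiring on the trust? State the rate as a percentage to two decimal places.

D₁ = 5,010.00 × 1.054 = 5,280.5400
P = D₁/(r − g) ⇒ r = D₁/P + g = 5,280.5400/240,925.16 + 0.054 = 0.021918 + 0.054 = 0.075918

7.59%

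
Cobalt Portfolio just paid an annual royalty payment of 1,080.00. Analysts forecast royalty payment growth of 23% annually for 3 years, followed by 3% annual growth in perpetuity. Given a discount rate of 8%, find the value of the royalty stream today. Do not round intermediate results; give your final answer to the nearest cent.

37091.33

D_1 = 1328.40000
D_2 = 1633.93200
D_3 = 2009.73636
Terminal value at year 3: TV = D_3×(1+g_2)/(r−g_2) = 2070.02845/0.05 = 41400.56902
P_0 = D_1/(1+r)^1 + D_2/(1+r)^2 + D_3/(1+r)^3 + TV/(1+r)^3
    = 1230.00000 + 1400.83333 + 1595.39352 + 32865.10648 = 37091.33333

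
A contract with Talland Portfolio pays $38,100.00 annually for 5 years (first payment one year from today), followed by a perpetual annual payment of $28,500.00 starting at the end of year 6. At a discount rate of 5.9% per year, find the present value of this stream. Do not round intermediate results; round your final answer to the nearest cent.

PV of 5-year annuity: $38,100.00 × [1 − (1+0.059)^−5] / 0.059 = 160928.60530
Perpetuity value at year 5: $28,500.00 / 0.059 = 483050.84746
PV of perpetuity: 483050.84746 / (1+0.059)^5 = 362671.18208
Total PV = 160928.60530 + 362671.18208 = 523599.78737

$523599.79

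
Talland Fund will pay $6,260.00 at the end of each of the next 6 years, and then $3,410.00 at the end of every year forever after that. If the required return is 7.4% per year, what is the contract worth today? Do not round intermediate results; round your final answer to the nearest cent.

$59499.58

PV of 6-year annuity: $6,260.00 × [1 − (1+0.074)^−6] / 0.074 = 29473.61523
Perpetuity value at year 6: $3,410.00 / 0.074 = 46081.08108
PV of perpetuity: 46081.08108 / (1+0.074)^6 = 30025.96480
Total PV = 29473.61523 + 30025.96480 = 59499.58003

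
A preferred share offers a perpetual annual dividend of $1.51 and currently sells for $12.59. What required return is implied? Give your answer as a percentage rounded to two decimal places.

11.99%

P = C/r ⇒ r = C/P = $1.51/$12.59 = 0.119936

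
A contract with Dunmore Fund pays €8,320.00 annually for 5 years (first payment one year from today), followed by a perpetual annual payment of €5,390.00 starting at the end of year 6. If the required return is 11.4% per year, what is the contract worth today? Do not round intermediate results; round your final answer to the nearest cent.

€58001.59

PV of 5-year annuity: €8,320.00 × [1 − (1+0.114)^−5] / 0.114 = 30442.94245
Perpetuity value at year 5: €5,390.00 / 0.114 = 47280.70175
PV of perpetuity: 47280.70175 / (1+0.114)^5 = 27558.65130
Total PV = 30442.94245 + 27558.65130 = 58001.59375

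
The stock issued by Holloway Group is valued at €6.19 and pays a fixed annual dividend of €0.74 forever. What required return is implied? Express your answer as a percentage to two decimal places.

P = C/r ⇒ r = C/P = €0.74/€6.19 = 0.119548

11.95%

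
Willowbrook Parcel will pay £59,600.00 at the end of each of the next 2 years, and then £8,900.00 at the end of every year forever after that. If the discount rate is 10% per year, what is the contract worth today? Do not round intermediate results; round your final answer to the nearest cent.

PV of 2-year annuity: £59,600.00 × [1 − (1+0.1)^−2] / 0.1 = 103438.01653
Perpetuity value at year 2: £8,900.00 / 0.1 = 89000.00000
PV of perpetuity: 89000.00000 / (1+0.1)^2 = 73553.71901
Total PV = 103438.01653 + 73553.71901 = 176991.73554

£176991.74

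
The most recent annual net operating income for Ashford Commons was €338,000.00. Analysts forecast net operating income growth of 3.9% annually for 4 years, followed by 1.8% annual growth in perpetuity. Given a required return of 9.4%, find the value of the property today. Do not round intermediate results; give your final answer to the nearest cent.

€4873760.27

D_1 = 351182.00000
D_2 = 364878.09800
D_3 = 379108.34382
D_4 = 393893.56923
Terminal value at year 4: TV = D_4×(1+g_2)/(r−g_2) = 400983.65348/0.076 = 5276100.70365
P_0 = D_1/(1+r)^1 + D_2/(1+r)^2 + D_3/(1+r)^3 + D_4/(1+r)^4 + TV/(1+r)^4
    = 321007.31261 + 304868.91938 + 289541.87133 + 274985.37872 + 3683356.78334 = 4873760.26539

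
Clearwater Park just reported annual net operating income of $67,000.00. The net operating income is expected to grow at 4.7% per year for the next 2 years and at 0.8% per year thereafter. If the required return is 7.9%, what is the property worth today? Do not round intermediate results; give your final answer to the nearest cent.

D_1 = 70149.00000
D_2 = 73446.00300
Terminal value at year 2: TV = D_2×(1+g_2)/(r−g_2) = 74033.57102/0.071 = 1042726.35245
P_0 = D_1/(1+r)^1 + D_2/(1+r)^2 + TV/(1+r)^2
    = 65012.97498 + 63084.87933 + 895627.58265 = 1023725.43696

$1023725.44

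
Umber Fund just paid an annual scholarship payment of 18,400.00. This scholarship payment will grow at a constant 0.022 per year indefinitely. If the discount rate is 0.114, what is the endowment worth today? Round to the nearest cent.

D₁ = D₀ × (1 + g) = 18,400.00 × 1.022 = 18,804.8000
Growing perpetuity: P = D₁ / (r − g) = 18,804.8000 / (0.114 − 0.022) = 204,400.00

204400.00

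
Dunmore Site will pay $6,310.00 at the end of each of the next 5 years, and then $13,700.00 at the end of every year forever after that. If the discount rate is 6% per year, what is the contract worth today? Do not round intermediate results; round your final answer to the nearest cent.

PV of 5-year annuity: $6,310.00 × [1 − (1+0.06)^−5] / 0.06 = 26580.01549
Perpetuity value at year 5: $13,700.00 / 0.06 = 228333.33333
PV of perpetuity: 228333.33333 / (1+0.06)^5 = 170623.94947
Total PV = 26580.01549 + 170623.94947 = 197203.96496

$197203.96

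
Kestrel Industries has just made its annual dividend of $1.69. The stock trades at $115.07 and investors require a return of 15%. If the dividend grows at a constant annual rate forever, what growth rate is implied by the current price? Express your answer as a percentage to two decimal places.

13.34%

P = D₀(1+g)/(r−g) ⇒ P(r−g) = D₀(1+g) ⇒ g(P+D₀) = P·r − D₀
g = (P·r − D₀)/(P + D₀) = ($115.07×0.15 − $1.69) / ($115.07 + $1.69) = 0.133355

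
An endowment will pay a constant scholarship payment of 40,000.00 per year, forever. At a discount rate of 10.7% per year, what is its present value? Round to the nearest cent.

Level perpetuity: PV = C / r = 40,000.00 / 0.107 = 373,831.78

373831.78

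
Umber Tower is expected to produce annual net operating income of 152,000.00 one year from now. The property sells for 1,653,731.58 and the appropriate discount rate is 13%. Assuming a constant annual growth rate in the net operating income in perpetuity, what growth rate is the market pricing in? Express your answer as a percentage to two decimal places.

3.81%

P = D₁/(r−g) ⇒ g = r − D₁/P = 0.13 − 152,000.00/1,653,731.58 = 0.038087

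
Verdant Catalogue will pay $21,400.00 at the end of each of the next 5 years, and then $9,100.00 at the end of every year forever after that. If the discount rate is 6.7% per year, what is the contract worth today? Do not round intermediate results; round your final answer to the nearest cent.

$186661.03

PV of 5-year annuity: $21,400.00 × [1 − (1+0.067)^−5] / 0.067 = 88453.56634
Perpetuity value at year 5: $9,100.00 / 0.067 = 135820.89552
PV of perpetuity: 135820.89552 / (1+0.067)^5 = 98207.46311
Total PV = 88453.56634 + 98207.46311 = 186661.02945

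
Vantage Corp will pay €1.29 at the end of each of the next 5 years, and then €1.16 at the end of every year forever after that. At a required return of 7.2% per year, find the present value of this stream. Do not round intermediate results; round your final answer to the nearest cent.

PV of 5-year annuity: €1.29 × [1 − (1+0.072)^−5] / 0.072 = 5.26105
Perpetuity value at year 5: €1.16 / 0.072 = 16.11111
PV of perpetuity: 16.11111 / (1+0.072)^5 = 11.38024
Total PV = 5.26105 + 11.38024 = 16.64129

€16.64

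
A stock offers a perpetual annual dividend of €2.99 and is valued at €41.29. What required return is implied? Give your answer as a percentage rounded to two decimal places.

P = C/r ⇒ r = C/P = €2.99/€41.29 = 0.072415

7.24%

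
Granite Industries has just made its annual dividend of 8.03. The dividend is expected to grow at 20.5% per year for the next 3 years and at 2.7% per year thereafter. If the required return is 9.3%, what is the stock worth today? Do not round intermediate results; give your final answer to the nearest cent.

D_1 = 9.67615
D_2 = 11.65976
D_3 = 14.05001
Terminal value at year 3: TV = D_3×(1+g_2)/(r−g_2) = 14.42936/0.066 = 218.62670
P_0 = D_1/(1+r)^1 + D_2/(1+r)^2 + D_3/(1+r)^3 + TV/(1+r)^3
    = 8.85284 + 9.75999 + 10.76010 + 167.43364 = 196.80656

196.81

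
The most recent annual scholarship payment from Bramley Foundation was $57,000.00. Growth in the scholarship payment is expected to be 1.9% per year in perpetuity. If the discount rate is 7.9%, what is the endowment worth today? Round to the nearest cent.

D₁ = D₀ × (1 + g) = $57,000.00 × 1.019 = $58,083.0000
Growing perpetuity: P = D₁ / (r − g) = $58,083.0000 / (0.079 − 0.019) = $968,050.00

$968050.00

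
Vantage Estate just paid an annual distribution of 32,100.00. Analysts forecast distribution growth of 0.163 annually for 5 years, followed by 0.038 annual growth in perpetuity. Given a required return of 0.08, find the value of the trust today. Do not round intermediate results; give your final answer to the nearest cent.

1350290.80

D_1 = 37332.30000
D_2 = 43417.46490
D_3 = 50494.51168
D_4 = 58725.11708
D_5 = 68297.31117
Terminal value at year 5: TV = D_5×(1+g_2)/(r−g_2) = 70892.60899/0.042 = 1687919.26169
P_0 = D_1/(1+r)^1 + D_2/(1+r)^2 + D_3/(1+r)^3 + D_4/(1+r)^4 + D_5/(1+r)^5 + TV/(1+r)^5
    = 34566.94444 + 37223.47814 + 40084.17137 + 43164.71416 + 46482.00238 + 1148769.48746 = 1350290.79795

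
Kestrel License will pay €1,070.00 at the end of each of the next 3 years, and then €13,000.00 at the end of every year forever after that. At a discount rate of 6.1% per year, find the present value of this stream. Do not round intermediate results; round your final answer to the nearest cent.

€181284.63

PV of 3-year annuity: €1,070.00 × [1 − (1+0.061)^−3] / 0.061 = 2854.83931
Perpetuity value at year 3: €13,000.00 / 0.061 = 213114.75410
PV of perpetuity: 213114.75410 / (1+0.061)^3 = 178429.79051
Total PV = 2854.83931 + 178429.79051 = 181284.62982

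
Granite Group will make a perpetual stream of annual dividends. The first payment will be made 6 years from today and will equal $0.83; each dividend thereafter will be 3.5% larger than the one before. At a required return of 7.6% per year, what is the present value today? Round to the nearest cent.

$14.04

Value at end of year 5: C₁ / (r − g) = $0.83 / (0.076 − 0.035) = $20.2439
Discount to today: PV = $20.2439 / (1 + 0.076)^5 = $20.2439 / 1.442319 = $14.04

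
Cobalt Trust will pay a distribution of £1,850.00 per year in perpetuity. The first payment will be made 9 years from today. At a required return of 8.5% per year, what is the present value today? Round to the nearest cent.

£11332.22

Value at end of year 8: C / r = £1,850.00 / 0.085 = £21,764.7059
Discount to today: PV = £21,764.7059 / (1 + 0.085)^8 = £21,764.7059 / 1.920604 = £11,332.22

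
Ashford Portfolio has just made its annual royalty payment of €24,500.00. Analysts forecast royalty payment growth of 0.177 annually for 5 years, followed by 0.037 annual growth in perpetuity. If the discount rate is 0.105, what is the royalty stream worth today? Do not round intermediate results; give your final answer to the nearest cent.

D_1 = 28836.50000
D_2 = 33940.56050
D_3 = 39948.03971
D_4 = 47018.84274
D_5 = 55341.17790
Terminal value at year 5: TV = D_5×(1+g_2)/(r−g_2) = 57388.80148/0.068 = 843952.96300
P_0 = D_1/(1+r)^1 + D_2/(1+r)^2 + D_3/(1+r)^3 + D_4/(1+r)^4 + D_5/(1+r)^5 + TV/(1+r)^5
    = 26096.38009 + 27796.77771 + 29607.97046 + 31537.17759 + 33592.08871 + 512279.35278 = 660909.74734

€660909.75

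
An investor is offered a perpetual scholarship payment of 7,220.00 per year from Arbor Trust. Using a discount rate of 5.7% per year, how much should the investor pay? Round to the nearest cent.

126666.67

Level perpetuity: PV = C / r = 7,220.00 / 0.057 = 126,666.67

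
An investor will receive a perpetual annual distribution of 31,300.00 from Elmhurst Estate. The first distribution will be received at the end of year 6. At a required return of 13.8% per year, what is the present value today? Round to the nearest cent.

118837.62

Value at end of year 5: C / r = 31,300.00 / 0.138 = 226,811.5942
Discount to today: PV = 226,811.5942 / (1 + 0.138)^5 = 226,811.5942 / 1.908584 = 118,837.62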